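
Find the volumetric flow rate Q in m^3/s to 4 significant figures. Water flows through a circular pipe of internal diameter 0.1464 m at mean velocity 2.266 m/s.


Approach: apply the continuity equation for pipe flow, Q = A * v with A = pi*(D/2)^2.
A = pi*(0.1464/2)^2 = 0.0168334 m^2
Q = 0.0168334 * 2.266 = 0.03814 m^3/s
Therefore the volumetric flow rate Q = 0.03814 m^3/s.


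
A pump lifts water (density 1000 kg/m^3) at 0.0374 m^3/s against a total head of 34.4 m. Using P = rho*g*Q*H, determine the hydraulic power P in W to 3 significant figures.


P = 1000 * 9.81 * 0.0374 * 34.4 = 12600 W
Therefore the hydraulic power P = 12600 W.


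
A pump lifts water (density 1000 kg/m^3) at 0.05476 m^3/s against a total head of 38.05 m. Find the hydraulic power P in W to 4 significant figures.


Approach: apply the hydraulic power relation, P = rho*g*Q*H.
P = 1000 * 9.81 * 0.05476 * 38.05 = 20440 W
Therefore the hydraulic power P = 20440 W.


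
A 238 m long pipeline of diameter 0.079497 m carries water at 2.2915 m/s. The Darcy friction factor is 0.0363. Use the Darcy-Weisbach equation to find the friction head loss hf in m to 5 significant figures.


Approach: apply the Darcy-Weisbach equation, hf = f*(L/D)*(v^2/(2g)).
hf = 0.0363 * (238/0.079497) * (2.2915^2 / (2*9.81))
hf = 29.085 m
Therefore the friction head loss hf = 29.085 m.


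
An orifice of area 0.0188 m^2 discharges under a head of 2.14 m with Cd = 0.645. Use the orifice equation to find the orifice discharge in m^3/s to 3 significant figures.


Approach: apply the orifice equation, Q = Cd*A*sqrt(2*g*h).
Q = 0.645 * 0.0188 * sqrt(2*9.81*2.14) = 0.0786 m^3/s
Therefore the orifice discharge = 0.0786 m^3/s.


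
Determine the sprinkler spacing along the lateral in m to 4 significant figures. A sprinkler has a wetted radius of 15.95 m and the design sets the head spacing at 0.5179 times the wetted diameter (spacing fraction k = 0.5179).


Approach: apply the sprinkler spacing rule (spacing as a fraction of wetted diameter), S = k*(2*R).
S = 0.5179 * (2 * 15.95) = 16.52 m
Therefore the sprinkler spacing along the lateral = 16.52 m.


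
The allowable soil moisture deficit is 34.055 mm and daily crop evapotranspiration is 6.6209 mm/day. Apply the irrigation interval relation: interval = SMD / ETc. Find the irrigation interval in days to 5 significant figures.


interval = 34.055 / 6.6209 = 5.1436 days
Therefore the irrigation interval = 5.1436 days.


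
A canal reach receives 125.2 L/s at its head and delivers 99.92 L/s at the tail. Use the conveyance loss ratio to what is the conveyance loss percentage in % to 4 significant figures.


Approach: apply the conveyance loss ratio, loss% = ((Q_head - Q_tail)/Q_head)*100.
loss = ((125.2 - 99.92)/125.2)*100 = 20.19 %
Therefore the conveyance loss percentage = 20.19 %.


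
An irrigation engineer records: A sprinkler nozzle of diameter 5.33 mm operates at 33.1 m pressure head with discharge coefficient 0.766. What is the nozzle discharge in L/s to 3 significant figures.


Approach: apply the orifice equation, Q = Cd*A*sqrt(2*g*h), A = pi*(d/2)^2.
A = pi*(5.33e-3/2)^2 = 2.2312e-05 m^2
Q = 0.766 * 2.2312e-05 * sqrt(2*9.81*33.1) * 1000 = 0.436 L/s
Therefore the nozzle discharge = 0.436 L/s.


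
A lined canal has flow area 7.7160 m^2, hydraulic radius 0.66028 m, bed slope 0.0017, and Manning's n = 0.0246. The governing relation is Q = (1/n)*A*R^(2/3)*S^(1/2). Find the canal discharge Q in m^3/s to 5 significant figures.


Q = (1/0.0246) * 7.7160 * 0.66028^(2/3) * 0.0017^(1/2) = 9.8062 m^3/s
Therefore the canal discharge Q = 9.8062 m^3/s.


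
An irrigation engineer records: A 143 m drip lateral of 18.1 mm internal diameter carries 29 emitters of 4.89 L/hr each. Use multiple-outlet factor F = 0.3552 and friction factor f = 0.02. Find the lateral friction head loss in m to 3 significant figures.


Approach: apply Darcy-Weisbach with the multiple-outlet F-factor, Q = n*q/(3600*1000) m^3/s; v = Q/A; hf = F*f*(L/D)*(v^2/(2g)).
Q = 29*4.89/(3600*1000) = 3.9392e-05 m^3/s
A = pi*(18.1e-3/2)^2 = 2.5730e-04 m^2, so v = Q/A = 0.15309 m/s
hf = 0.3552*0.02*(143/0.0181)*(0.15309^2/(2*9.81)) = 0.0670 m
Therefore the lateral friction head loss = 0.0670 m.


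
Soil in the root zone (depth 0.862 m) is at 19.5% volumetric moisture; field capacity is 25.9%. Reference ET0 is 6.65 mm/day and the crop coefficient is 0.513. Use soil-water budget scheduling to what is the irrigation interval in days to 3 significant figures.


Approach: apply soil-water budget scheduling, SMD = (FC-theta)/100*depth*1000; ETc = ET0*Kc; interval = SMD/ETc.
Step 1 — soil moisture deficit:
  SMD = (25.9 - 19.5)/100 * 0.862 * 1000 = 55.168 mm
Step 2 — daily crop ET (ETc = ET0*Kc):
  ETc = 6.65 * 0.513 = 3.4115 mm/day
Step 3 — irrigation interval (SMD/ETc):
  interval = 55.168 / 3.4115 = 16.2 days
Therefore the irrigation interval = 16.2 days.


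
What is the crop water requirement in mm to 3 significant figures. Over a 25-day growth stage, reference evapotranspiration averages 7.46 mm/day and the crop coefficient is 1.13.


Approach: apply the crop water requirement relation, CWR = ET0 * Kc * days.
CWR = 7.46 * 1.13 * 25 = 211 mm
Therefore the crop water requirement = 211 mm.


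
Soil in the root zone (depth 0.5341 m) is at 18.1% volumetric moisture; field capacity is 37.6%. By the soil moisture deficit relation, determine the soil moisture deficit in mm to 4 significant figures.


Approach: apply the soil moisture deficit relation, SMD = (FC - theta)/100 * depth * 1000.
SMD = (37.6 - 18.1)/100 * 0.5341 * 1000 = 104.1 mm
Therefore the soil moisture deficit = 104.1 mm.


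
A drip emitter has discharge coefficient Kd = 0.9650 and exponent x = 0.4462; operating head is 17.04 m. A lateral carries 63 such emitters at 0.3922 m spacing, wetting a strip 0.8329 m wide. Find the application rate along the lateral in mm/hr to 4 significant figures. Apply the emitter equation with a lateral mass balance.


Approach: apply the emitter equation with a lateral mass balance, q = Kd*h^x; Q = n*q; rate = Q/(n*spacing*width).
Step 1 — single emitter flow (q = Kd*h^x):
  q = 0.9650 * 17.04^0.4462 = 3.41987 L/hr
Step 2 — total lateral flow: Q = 63 * 3.41987 = 215.452 L/hr
Step 3 — wetted area: A = 63 * 0.3922 * 0.8329 = 20.5798 m^2
Step 4 — application rate: Q/A = 215.452/20.5798 = 10.47 mm/hr
Therefore the application rate along the lateral = 10.47 mm/hr.


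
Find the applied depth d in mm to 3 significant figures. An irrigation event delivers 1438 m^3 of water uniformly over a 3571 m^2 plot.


Approach: apply depth from volume over area, d = (V/A)*1000.
d = (1438 / 3571) * 1000 = 403 mm
Therefore the applied depth d = 403 mm.


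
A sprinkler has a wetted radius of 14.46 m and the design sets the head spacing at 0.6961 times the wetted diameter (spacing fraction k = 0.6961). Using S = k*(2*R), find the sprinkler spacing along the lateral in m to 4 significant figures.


S = 0.6961 * (2 * 14.46) = 20.13 m
Therefore the sprinkler spacing along the lateral = 20.13 m.


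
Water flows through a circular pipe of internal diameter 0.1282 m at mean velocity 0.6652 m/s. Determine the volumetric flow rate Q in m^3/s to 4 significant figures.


Approach: apply the continuity equation for pipe flow, Q = A * v with A = pi*(D/2)^2.
A = pi*(0.1282/2)^2 = 0.0129082 m^2
Q = 0.0129082 * 0.6652 = 0.008587 m^3/s
Therefore the volumetric flow rate Q = 0.008587 m^3/s.


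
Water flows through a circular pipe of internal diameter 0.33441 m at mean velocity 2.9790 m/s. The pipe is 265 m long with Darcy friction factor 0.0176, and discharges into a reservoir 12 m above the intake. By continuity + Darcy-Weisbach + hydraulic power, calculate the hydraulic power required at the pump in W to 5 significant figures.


Approach: apply continuity + Darcy-Weisbach + hydraulic power, Q = A*v; hf = f*(L/D)*(v^2/(2g)); H = static + hf; P = rho*g*Q*H.
Step 1 — flow rate (continuity, Q = A*v):
  A = pi*(0.33441/2)^2 = 0.08783111 m^2
  Q = 0.08783111 * 2.9790 = 0.2616489 m^3/s
Step 2 — friction head loss (Darcy-Weisbach):
  hf = 0.0176 * (265/0.33441) * (2.9790^2 / (2*9.81))
  hf = 6.308430 m
Step 3 — total head: H = 12 + 6.308430 = 18.30843 m
Step 4 — hydraulic power (P = rho*g*Q*H):
  P = 1000 * 9.81 * 0.2616489 * 18.30843 = 46994 W
Therefore the hydraulic power required at the pump = 46994 W.


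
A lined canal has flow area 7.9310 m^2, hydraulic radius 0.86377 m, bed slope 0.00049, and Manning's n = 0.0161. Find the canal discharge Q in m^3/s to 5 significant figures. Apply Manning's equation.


Approach: apply Manning's equation, Q = (1/n)*A*R^(2/3)*S^(1/2).
Q = (1/0.0161) * 7.9310 * 0.86377^(2/3) * 0.00049^(1/2) = 9.8901 m^3/s
Therefore the canal discharge Q = 9.8901 m^3/s.


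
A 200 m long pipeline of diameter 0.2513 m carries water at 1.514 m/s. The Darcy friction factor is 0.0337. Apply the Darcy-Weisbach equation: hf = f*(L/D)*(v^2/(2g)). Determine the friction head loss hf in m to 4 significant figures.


hf = 0.0337 * (200/0.2513) * (1.514^2 / (2*9.81))
hf = 3.133 m
Therefore the friction head loss hf = 3.133 m.


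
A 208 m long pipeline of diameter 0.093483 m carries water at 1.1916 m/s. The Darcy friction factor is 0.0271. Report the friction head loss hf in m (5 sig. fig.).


Approach: apply the Darcy-Weisbach equation, hf = f*(L/D)*(v^2/(2g)).
hf = 0.0271 * (208/0.093483) * (1.1916^2 / (2*9.81))
hf = 4.3638 m
Therefore the friction head loss hf = 4.3638 m.


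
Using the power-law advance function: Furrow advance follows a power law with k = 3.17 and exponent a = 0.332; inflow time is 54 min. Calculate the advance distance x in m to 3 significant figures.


Approach: apply the power-law advance function, x = k*t^a.
x = 3.17 * 54^0.332 = 11.9 m
Therefore the advance distance x = 11.9 m.


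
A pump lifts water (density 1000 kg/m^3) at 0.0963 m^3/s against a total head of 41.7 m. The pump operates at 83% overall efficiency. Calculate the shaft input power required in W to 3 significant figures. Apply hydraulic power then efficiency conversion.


Approach: apply hydraulic power then efficiency conversion, P = rho*g*Q*H; P_in = P/eta.
Step 1 — hydraulic power (P = rho*g*Q*H):
  P = 1000 * 9.81 * 0.0963 * 41.7 = 39394 W
Step 2 — input power: P_in = P/eta = 39394 / 0.83 = 47500 W
Therefore the shaft input power required = 47500 W.


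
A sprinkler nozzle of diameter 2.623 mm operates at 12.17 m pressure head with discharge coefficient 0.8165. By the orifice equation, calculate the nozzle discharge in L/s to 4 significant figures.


Approach: apply the orifice equation, Q = Cd*A*sqrt(2*g*h), A = pi*(d/2)^2.
A = pi*(2.623e-3/2)^2 = 5.40364e-06 m^2
Q = 0.8165 * 5.40364e-06 * sqrt(2*9.81*12.17) * 1000 = 0.06818 L/s
Therefore the nozzle discharge = 0.06818 L/s.


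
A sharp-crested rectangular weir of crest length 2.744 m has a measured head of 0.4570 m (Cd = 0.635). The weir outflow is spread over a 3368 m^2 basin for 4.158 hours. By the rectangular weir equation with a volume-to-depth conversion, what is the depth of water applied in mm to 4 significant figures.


Approach: apply the rectangular weir equation with a volume-to-depth conversion, Q = (2/3)*Cd*L*sqrt(2g)*H^1.5; d = Q*t/A * 1000.
Step 1 — weir discharge:
  Q = (2/3)*0.635*2.744*sqrt(2*9.81)*0.4570^1.5 = 1.58961 m^3/s
Step 2 — volume: V = 1.58961 * 4.158*3600 = 23794.5 m^3
Step 3 — depth: d = V/A * 1000 = 23794.5/3368 * 1000 = 7065 mm
Therefore the depth of water applied = 7065 mm.


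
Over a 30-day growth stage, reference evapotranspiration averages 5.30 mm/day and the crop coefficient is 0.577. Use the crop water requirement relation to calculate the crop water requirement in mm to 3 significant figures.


Approach: apply the crop water requirement relation, CWR = ET0 * Kc * days.
CWR = 5.30 * 0.577 * 30 = 91.7 mm
Therefore the crop water requirement = 91.7 mm.


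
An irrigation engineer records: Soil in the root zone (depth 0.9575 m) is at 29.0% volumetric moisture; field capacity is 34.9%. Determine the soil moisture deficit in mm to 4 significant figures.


Approach: apply the soil moisture deficit relation, SMD = (FC - theta)/100 * depth * 1000.
SMD = (34.9 - 29.0)/100 * 0.9575 * 1000 = 56.49 mm
Therefore the soil moisture deficit = 56.49 mm.


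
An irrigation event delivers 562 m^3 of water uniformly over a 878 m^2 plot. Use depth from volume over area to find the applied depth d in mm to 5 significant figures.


Approach: apply depth from volume over area, d = (V/A)*1000.
d = (562 / 878) * 1000 = 640.09 mm
Therefore the applied depth d = 640.09 mm.


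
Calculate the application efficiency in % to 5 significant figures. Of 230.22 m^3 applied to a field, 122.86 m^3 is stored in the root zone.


Approach: apply the application efficiency ratio, Ea = (stored/applied)*100.
Ea = (122.86/230.22)*100 = 53.366 %
Therefore the application efficiency = 53.366 %.


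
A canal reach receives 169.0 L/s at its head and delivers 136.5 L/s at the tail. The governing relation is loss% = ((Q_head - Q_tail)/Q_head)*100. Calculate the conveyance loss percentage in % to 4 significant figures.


loss = ((169.0 - 136.5)/169.0)*100 = 19.23 %
Therefore the conveyance loss percentage = 19.23 %.


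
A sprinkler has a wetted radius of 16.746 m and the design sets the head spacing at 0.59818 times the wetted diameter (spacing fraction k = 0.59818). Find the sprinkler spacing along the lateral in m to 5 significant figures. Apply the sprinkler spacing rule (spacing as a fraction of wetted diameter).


Approach: apply the sprinkler spacing rule (spacing as a fraction of wetted diameter), S = k*(2*R).
S = 0.59818 * (2 * 16.746) = 20.034 m
Therefore the sprinkler spacing along the lateral = 20.034 m.


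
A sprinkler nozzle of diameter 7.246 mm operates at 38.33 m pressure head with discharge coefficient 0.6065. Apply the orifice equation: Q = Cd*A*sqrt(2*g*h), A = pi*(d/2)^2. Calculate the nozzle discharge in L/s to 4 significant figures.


A = pi*(7.246e-3/2)^2 = 4.12370e-05 m^2
Q = 0.6065 * 4.12370e-05 * sqrt(2*9.81*38.33) * 1000 = 0.6859 L/s
Therefore the nozzle discharge = 0.6859 L/s.


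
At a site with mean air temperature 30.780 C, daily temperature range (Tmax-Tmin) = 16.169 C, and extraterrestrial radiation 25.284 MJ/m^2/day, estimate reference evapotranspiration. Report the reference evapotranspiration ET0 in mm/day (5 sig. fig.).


Approach: apply the Hargreaves-Samani method, ET0 = 0.0023*(Tmean+17.8)*sqrt(Tmax-Tmin)*0.408*Ra.
ET0 = 0.0023*(30.780+17.8)*sqrt(16.169)*0.408*25.284 = 4.6348 mm/day
Therefore the reference evapotranspiration ET0 = 4.6348 mm/day.


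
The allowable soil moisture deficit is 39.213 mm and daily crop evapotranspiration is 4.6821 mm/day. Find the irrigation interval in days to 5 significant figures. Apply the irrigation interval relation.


Approach: apply the irrigation interval relation, interval = SMD / ETc.
interval = 39.213 / 4.6821 = 8.3751 days
Therefore the irrigation interval = 8.3751 days.


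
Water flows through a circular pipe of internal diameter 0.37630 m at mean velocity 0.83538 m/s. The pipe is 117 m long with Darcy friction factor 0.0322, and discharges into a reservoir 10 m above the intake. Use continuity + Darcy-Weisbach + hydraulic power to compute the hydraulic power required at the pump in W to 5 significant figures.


Approach: apply continuity + Darcy-Weisbach + hydraulic power, Q = A*v; hf = f*(L/D)*(v^2/(2g)); H = static + hf; P = rho*g*Q*H.
Step 1 — flow rate (continuity, Q = A*v):
  A = pi*(0.37630/2)^2 = 0.1112137 m^2
  Q = 0.1112137 * 0.83538 = 0.09290571 m^3/s
Step 2 — friction head loss (Darcy-Weisbach):
  hf = 0.0322 * (117/0.37630) * (0.83538^2 / (2*9.81))
  hf = 0.3561038 m
Step 3 — total head: H = 10 + 0.3561038 = 10.35610 m
Step 4 — hydraulic power (P = rho*g*Q*H):
  P = 1000 * 9.81 * 0.09290571 * 10.35610 = 9438.6 W
Therefore the hydraulic power required at the pump = 9438.6 W.


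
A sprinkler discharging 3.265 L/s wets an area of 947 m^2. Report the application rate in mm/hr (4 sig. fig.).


Approach: apply the application rate relation, rate = (Q/A)*3600.
rate = (3.265 / 947) * 3600 = 12.41 mm/hr
Therefore the application rate = 12.41 mm/hr.


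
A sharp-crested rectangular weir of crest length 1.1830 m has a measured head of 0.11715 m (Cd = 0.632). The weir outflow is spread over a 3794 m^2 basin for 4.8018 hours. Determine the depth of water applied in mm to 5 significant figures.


Approach: apply the rectangular weir equation with a volume-to-depth conversion, Q = (2/3)*Cd*L*sqrt(2g)*H^1.5; d = Q*t/A * 1000.
Step 1 — weir discharge:
  Q = (2/3)*0.632*1.1830*sqrt(2*9.81)*0.11715^1.5 = 0.08852654 m^3/s
Step 2 — volume: V = 0.08852654 * 4.8018*3600 = 1530.312 m^3
Step 3 — depth: d = V/A * 1000 = 1530.312/3794 * 1000 = 403.35 mm
Therefore the depth of water applied = 403.35 mm.


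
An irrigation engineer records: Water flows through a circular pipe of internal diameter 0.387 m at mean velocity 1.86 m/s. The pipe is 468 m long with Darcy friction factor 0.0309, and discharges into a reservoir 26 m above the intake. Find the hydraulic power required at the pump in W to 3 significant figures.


Approach: apply continuity + Darcy-Weisbach + hydraulic power, Q = A*v; hf = f*(L/D)*(v^2/(2g)); H = static + hf; P = rho*g*Q*H.
Step 1 — flow rate (continuity, Q = A*v):
  A = pi*(0.387/2)^2 = 0.11763 m^2
  Q = 0.11763 * 1.86 = 0.21879 m^3/s
Step 2 — friction head loss (Darcy-Weisbach):
  hf = 0.0309 * (468/0.387) * (1.86^2 / (2*9.81))
  hf = 6.5890 m
Step 3 — total head: H = 26 + 6.5890 = 32.589 m
Step 4 — hydraulic power (P = rho*g*Q*H):
  P = 1000 * 9.81 * 0.21879 * 32.589 = 69900 W
Therefore the hydraulic power required at the pump = 69900 W.


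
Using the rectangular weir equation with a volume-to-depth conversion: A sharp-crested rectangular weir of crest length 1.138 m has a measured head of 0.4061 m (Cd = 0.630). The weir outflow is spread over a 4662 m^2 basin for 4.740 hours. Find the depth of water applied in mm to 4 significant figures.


Approach: apply the rectangular weir equation with a volume-to-depth conversion, Q = (2/3)*Cd*L*sqrt(2g)*H^1.5; d = Q*t/A * 1000.
Step 1 — weir discharge:
  Q = (2/3)*0.630*1.138*sqrt(2*9.81)*0.4061^1.5 = 0.547886 m^3/s
Step 2 — volume: V = 0.547886 * 4.740*3600 = 9349.13 m^3
Step 3 — depth: d = V/A * 1000 = 9349.13/4662 * 1000 = 2005 mm
Therefore the depth of water applied = 2005 mm.


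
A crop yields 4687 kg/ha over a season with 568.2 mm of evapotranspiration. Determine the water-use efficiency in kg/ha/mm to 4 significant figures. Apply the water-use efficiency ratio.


Approach: apply the water-use efficiency ratio, WUE = yield/ET.
WUE = 4687 / 568.2 = 8.249 kg/ha/mm
Therefore the water-use efficiency = 8.249 kg/ha/mm.


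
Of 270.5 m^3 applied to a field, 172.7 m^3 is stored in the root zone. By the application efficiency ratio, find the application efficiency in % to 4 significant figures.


Approach: apply the application efficiency ratio, Ea = (stored/applied)*100.
Ea = (172.7/270.5)*100 = 63.84 %
Therefore the application efficiency = 63.84 %.


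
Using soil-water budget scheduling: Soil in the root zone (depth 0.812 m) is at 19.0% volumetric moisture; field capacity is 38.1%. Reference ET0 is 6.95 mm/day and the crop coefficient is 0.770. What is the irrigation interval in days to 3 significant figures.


Approach: apply soil-water budget scheduling, SMD = (FC-theta)/100*depth*1000; ETc = ET0*Kc; interval = SMD/ETc.
Step 1 — soil moisture deficit:
  SMD = (38.1 - 19.0)/100 * 0.812 * 1000 = 155.09 mm
Step 2 — daily crop ET (ETc = ET0*Kc):
  ETc = 6.95 * 0.770 = 5.3515 mm/day
Step 3 — irrigation interval (SMD/ETc):
  interval = 155.09 / 5.3515 = 29.0 days
Therefore the irrigation interval = 29.0 days.


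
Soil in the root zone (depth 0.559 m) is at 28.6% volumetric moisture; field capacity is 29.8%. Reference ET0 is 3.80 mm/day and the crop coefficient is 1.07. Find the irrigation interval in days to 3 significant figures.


Approach: apply soil-water budget scheduling, SMD = (FC-theta)/100*depth*1000; ETc = ET0*Kc; interval = SMD/ETc.
Step 1 — soil moisture deficit:
  SMD = (29.8 - 28.6)/100 * 0.559 * 1000 = 6.7080 mm
Step 2 — daily crop ET (ETc = ET0*Kc):
  ETc = 3.80 * 1.07 = 4.0660 mm/day
Step 3 — irrigation interval (SMD/ETc):
  interval = 6.7080 / 4.0660 = 1.65 days
Therefore the irrigation interval = 1.65 days.


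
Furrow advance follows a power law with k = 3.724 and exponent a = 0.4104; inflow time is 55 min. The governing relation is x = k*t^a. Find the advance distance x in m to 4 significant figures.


x = 3.724 * 55^0.4104 = 19.29 m
Therefore the advance distance x = 19.29 m.


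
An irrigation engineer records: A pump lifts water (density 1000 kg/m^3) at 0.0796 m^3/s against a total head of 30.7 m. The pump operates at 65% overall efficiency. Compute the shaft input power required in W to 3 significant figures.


Approach: apply hydraulic power then efficiency conversion, P = rho*g*Q*H; P_in = P/eta.
Step 1 — hydraulic power (P = rho*g*Q*H):
  P = 1000 * 9.81 * 0.0796 * 30.7 = 23973 W
Step 2 — input power: P_in = P/eta = 23973 / 0.65 = 36900 W
Therefore the shaft input power required = 36900 W.


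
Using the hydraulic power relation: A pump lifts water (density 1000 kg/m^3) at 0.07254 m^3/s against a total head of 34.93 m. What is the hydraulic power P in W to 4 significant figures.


Approach: apply the hydraulic power relation, P = rho*g*Q*H.
P = 1000 * 9.81 * 0.07254 * 34.93 = 24860 W
Therefore the hydraulic power P = 24860 W.


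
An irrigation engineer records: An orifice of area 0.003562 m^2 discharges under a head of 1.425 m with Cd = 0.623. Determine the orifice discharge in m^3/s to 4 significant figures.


Approach: apply the orifice equation, Q = Cd*A*sqrt(2*g*h).
Q = 0.623 * 0.003562 * sqrt(2*9.81*1.425) = 0.01173 m^3/s
Therefore the orifice discharge = 0.01173 m^3/s.


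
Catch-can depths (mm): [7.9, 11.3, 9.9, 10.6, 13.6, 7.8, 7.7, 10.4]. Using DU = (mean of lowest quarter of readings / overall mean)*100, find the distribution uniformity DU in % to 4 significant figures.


sorted lowest 2 of 8: [7.7, 7.8] -> mean = 7.75000 mm
overall mean = 9.90000 mm
DU = (7.75000/9.90000)*100 = 78.28 %
Therefore the distribution uniformity DU = 78.28 %.


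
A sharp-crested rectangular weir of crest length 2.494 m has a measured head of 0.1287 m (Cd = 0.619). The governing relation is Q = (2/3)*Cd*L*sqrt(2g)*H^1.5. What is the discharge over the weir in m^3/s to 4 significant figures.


Q = (2/3)*0.619*2.494*sqrt(2*9.81)*0.1287^1.5 = 0.2105 m^3/s
Therefore the discharge over the weir = 0.2105 m^3/s.


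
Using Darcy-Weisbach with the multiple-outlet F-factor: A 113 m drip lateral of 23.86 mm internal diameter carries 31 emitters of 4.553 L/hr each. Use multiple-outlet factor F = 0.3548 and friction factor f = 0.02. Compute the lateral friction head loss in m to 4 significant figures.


Approach: apply Darcy-Weisbach with the multiple-outlet F-factor, Q = n*q/(3600*1000) m^3/s; v = Q/A; hf = F*f*(L/D)*(v^2/(2g)).
Q = 31*4.553/(3600*1000) = 3.92064e-05 m^3/s
A = pi*(23.86e-3/2)^2 = 4.47127e-04 m^2, so v = Q/A = 0.0876852 m/s
hf = 0.3548*0.02*(113/0.02386)*(0.0876852^2/(2*9.81)) = 0.01317 m
Therefore the lateral friction head loss = 0.01317 m.


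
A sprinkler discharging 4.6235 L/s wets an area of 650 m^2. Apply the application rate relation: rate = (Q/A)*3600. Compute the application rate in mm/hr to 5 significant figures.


rate = (4.6235 / 650) * 3600 = 25.607 mm/hr
Therefore the application rate = 25.607 mm/hr.


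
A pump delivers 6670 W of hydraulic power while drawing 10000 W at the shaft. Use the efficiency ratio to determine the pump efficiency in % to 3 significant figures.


Approach: apply the efficiency ratio, eta = (P_out/P_in)*100.
eta = (6670 / 10000) * 100 = 66.7 %
Therefore the pump efficiency = 66.7 %.


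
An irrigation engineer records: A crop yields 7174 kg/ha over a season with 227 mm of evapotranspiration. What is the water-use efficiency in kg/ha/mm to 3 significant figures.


Approach: apply the water-use efficiency ratio, WUE = yield/ET.
WUE = 7174 / 227 = 31.6 kg/ha/mm
Therefore the water-use efficiency = 31.6 kg/ha/mm.


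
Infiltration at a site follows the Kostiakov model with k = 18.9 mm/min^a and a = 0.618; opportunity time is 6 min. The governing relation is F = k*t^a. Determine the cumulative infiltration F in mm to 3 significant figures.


F = 18.9 * 6^0.618 = 57.2 mm
Therefore the cumulative infiltration F = 57.2 mm.


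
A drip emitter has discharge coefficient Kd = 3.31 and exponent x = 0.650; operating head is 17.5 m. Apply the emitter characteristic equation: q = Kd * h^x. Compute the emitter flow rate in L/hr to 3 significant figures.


q = 3.31 * 17.5^0.650 = 21.3 L/hr
Therefore the emitter flow rate = 21.3 L/hr.


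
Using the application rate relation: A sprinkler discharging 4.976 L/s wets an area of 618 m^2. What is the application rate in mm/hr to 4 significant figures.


Approach: apply the application rate relation, rate = (Q/A)*3600.
rate = (4.976 / 618) * 3600 = 28.99 mm/hr
Therefore the application rate = 28.99 mm/hr.


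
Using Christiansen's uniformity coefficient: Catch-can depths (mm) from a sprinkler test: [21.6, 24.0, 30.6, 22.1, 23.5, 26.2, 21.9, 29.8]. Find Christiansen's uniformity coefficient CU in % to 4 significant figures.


Approach: apply Christiansen's uniformity coefficient, CU = (1 - mean_abs_deviation/mean)*100.
mean = 24.9625 mm
mean |d_i - mean| = 2.92812 mm
CU = (1 - 2.92812/24.9625)*100 = 88.27 %
Therefore Christiansen's uniformity coefficient CU = 88.27 %.


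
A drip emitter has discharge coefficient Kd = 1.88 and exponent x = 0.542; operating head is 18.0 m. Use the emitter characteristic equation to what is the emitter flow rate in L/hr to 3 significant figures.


Approach: apply the emitter characteristic equation, q = Kd * h^x.
q = 1.88 * 18.0^0.542 = 9.01 L/hr
Therefore the emitter flow rate = 9.01 L/hr.


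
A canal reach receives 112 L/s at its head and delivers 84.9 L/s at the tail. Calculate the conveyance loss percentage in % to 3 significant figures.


Approach: apply the conveyance loss ratio, loss% = ((Q_head - Q_tail)/Q_head)*100.
loss = ((112 - 84.9)/112)*100 = 24.2 %
Therefore the conveyance loss percentage = 24.2 %.


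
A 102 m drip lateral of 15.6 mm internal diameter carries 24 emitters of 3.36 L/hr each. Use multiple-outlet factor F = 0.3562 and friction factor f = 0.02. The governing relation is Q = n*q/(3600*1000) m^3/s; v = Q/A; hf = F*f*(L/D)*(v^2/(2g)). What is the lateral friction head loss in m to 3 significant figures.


Q = 24*3.36/(3600*1000) = 2.2400e-05 m^3/s
A = pi*(15.6e-3/2)^2 = 1.9113e-04 m^2, so v = Q/A = 0.11719 m/s
hf = 0.3562*0.02*(102/0.0156)*(0.11719^2/(2*9.81)) = 0.0326 m
Therefore the lateral friction head loss = 0.0326 m.


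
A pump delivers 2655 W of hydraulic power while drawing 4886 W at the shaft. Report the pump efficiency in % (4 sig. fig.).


Approach: apply the efficiency ratio, eta = (P_out/P_in)*100.
eta = (2655 / 4886) * 100 = 54.34 %
Therefore the pump efficiency = 54.34 %.


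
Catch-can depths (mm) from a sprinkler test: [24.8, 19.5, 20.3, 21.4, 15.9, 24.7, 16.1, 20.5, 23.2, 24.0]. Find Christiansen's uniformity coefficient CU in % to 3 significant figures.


Approach: apply Christiansen's uniformity coefficient, CU = (1 - mean_abs_deviation/mean)*100.
mean = 21.040 mm
mean |d_i - mean| = 2.5800 mm
CU = (1 - 2.5800/21.040)*100 = 87.7 %
Therefore Christiansen's uniformity coefficient CU = 87.7 %.


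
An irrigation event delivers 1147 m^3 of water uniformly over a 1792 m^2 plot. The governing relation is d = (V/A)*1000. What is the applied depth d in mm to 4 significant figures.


d = (1147 / 1792) * 1000 = 640.1 mm
Therefore the applied depth d = 640.1 mm.


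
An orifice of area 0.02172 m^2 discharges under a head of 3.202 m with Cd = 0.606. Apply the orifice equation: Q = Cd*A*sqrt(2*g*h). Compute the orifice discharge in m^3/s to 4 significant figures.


Q = 0.606 * 0.02172 * sqrt(2*9.81*3.202) = 0.1043 m^3/s
Therefore the orifice discharge = 0.1043 m^3/s.


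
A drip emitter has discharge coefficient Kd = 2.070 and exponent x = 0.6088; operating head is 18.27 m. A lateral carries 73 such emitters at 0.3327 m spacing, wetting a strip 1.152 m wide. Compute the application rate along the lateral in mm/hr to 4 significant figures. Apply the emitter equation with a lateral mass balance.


Approach: apply the emitter equation with a lateral mass balance, q = Kd*h^x; Q = n*q; rate = Q/(n*spacing*width).
Step 1 — single emitter flow (q = Kd*h^x):
  q = 2.070 * 18.27^0.6088 = 12.1372 L/hr
Step 2 — total lateral flow: Q = 73 * 12.1372 = 886.012 L/hr
Step 3 — wetted area: A = 73 * 0.3327 * 1.152 = 27.9787 m^2
Step 4 — application rate: Q/A = 886.012/27.9787 = 31.67 mm/hr
Therefore the application rate along the lateral = 31.67 mm/hr.


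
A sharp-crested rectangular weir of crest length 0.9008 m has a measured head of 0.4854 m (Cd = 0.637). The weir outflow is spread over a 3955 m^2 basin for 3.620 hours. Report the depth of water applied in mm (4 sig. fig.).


Approach: apply the rectangular weir equation with a volume-to-depth conversion, Q = (2/3)*Cd*L*sqrt(2g)*H^1.5; d = Q*t/A * 1000.
Step 1 — weir discharge:
  Q = (2/3)*0.637*0.9008*sqrt(2*9.81)*0.4854^1.5 = 0.573028 m^3/s
Step 2 — volume: V = 0.573028 * 3.620*3600 = 7467.70 m^3
Step 3 — depth: d = V/A * 1000 = 7467.70/3955 * 1000 = 1888 mm
Therefore the depth of water applied = 1888 mm.


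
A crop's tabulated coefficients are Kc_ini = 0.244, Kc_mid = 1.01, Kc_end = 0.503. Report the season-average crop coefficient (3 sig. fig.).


Approach: apply a simple seasonal average, Kc_avg = (Kc_ini + Kc_mid + Kc_end)/3.
Kc_avg = (0.244 + 1.01 + 0.503)/3 = 0.586
Therefore the season-average crop coefficient = 0.586.


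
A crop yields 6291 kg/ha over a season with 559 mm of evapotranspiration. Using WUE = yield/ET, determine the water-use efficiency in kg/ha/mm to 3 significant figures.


WUE = 6291 / 559 = 11.3 kg/ha/mm
Therefore the water-use efficiency = 11.3 kg/ha/mm.


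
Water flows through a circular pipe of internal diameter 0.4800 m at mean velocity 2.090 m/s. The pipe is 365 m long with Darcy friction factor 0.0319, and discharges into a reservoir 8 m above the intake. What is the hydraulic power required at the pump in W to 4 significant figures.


Approach: apply continuity + Darcy-Weisbach + hydraulic power, Q = A*v; hf = f*(L/D)*(v^2/(2g)); H = static + hf; P = rho*g*Q*H.
Step 1 — flow rate (continuity, Q = A*v):
  A = pi*(0.4800/2)^2 = 0.180956 m^2
  Q = 0.180956 * 2.090 = 0.378197 m^3/s
Step 2 — friction head loss (Darcy-Weisbach):
  hf = 0.0319 * (365/0.4800) * (2.090^2 / (2*9.81))
  hf = 5.40052 m
Step 3 — total head: H = 8 + 5.40052 = 13.4005 m
Step 4 — hydraulic power (P = rho*g*Q*H):
  P = 1000 * 9.81 * 0.378197 * 13.4005 = 49720 W
Therefore the hydraulic power required at the pump = 49720 W.


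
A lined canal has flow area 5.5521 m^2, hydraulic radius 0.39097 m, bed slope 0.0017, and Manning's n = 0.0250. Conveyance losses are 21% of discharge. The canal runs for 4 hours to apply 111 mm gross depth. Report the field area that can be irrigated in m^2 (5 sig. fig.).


Approach: apply Manning's equation with a conveyance and depth budget, Q = (1/n)*A*R^(2/3)*S^(1/2); Q_field = Q*(1-loss); Area = Q_field*t/(d/1000).
Step 1 — canal discharge (Manning's equation):
  Q = (1/0.0250) * 5.5521 * 0.39097^(2/3) * 0.0017^(1/2) = 4.895954 m^3/s
Step 2 — delivered flow: Q_field = 4.895954*(1 - 21/100) = 3.867804 m^3/s
Step 3 — volume delivered: V = 3.867804 * 4*3600 = 55696.38 m^3
Step 4 — area served: A = V / (depth/1000) = 55696.38 / 0.111 = 501770 m^2
Therefore the field area that can be irrigated = 501770 m^2.


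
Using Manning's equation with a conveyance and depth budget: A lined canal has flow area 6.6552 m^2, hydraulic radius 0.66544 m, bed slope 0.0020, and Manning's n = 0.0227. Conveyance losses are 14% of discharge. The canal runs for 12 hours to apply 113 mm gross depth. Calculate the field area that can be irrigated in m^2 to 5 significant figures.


Approach: apply Manning's equation with a conveyance and depth budget, Q = (1/n)*A*R^(2/3)*S^(1/2); Q_field = Q*(1-loss); Area = Q_field*t/(d/1000).
Step 1 — canal discharge (Manning's equation):
  Q = (1/0.0227) * 6.6552 * 0.66544^(2/3) * 0.0020^(1/2) = 9.993621 m^3/s
Step 2 — delivered flow: Q_field = 9.993621*(1 - 14/100) = 8.594514 m^3/s
Step 3 — volume delivered: V = 8.594514 * 12*3600 = 371283.0 m^3
Step 4 — area served: A = V / (depth/1000) = 371283.0 / 0.113 = 3285700 m^2
Therefore the field area that can be irrigated = 3285700 m^2.


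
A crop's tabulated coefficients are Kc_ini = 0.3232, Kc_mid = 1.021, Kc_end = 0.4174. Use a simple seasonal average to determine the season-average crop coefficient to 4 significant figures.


Approach: apply a simple seasonal average, Kc_avg = (Kc_ini + Kc_mid + Kc_end)/3.
Kc_avg = (0.3232 + 1.021 + 0.4174)/3 = 0.5872
Therefore the season-average crop coefficient = 0.5872.


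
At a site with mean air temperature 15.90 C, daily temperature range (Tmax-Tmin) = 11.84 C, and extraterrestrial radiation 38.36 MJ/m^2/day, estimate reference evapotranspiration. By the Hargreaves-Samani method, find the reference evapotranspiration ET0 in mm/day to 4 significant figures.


Approach: apply the Hargreaves-Samani method, ET0 = 0.0023*(Tmean+17.8)*sqrt(Tmax-Tmin)*0.408*Ra.
ET0 = 0.0023*(15.90+17.8)*sqrt(11.84)*0.408*38.36 = 4.174 mm/day
Therefore the reference evapotranspiration ET0 = 4.174 mm/day.


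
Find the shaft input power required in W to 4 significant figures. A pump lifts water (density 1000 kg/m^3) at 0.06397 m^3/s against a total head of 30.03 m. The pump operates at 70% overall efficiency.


Approach: apply hydraulic power then efficiency conversion, P = rho*g*Q*H; P_in = P/eta.
Step 1 — hydraulic power (P = rho*g*Q*H):
  P = 1000 * 9.81 * 0.06397 * 30.03 = 18845.2 W
Step 2 — input power: P_in = P/eta = 18845.2 / 0.7 = 26920 W
Therefore the shaft input power required = 26920 W.


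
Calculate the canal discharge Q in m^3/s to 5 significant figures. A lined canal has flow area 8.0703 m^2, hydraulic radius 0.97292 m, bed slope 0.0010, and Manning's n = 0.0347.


Approach: apply Manning's equation, Q = (1/n)*A*R^(2/3)*S^(1/2).
Q = (1/0.0347) * 8.0703 * 0.97292^(2/3) * 0.0010^(1/2) = 7.2212 m^3/s
Therefore the canal discharge Q = 7.2212 m^3/s.


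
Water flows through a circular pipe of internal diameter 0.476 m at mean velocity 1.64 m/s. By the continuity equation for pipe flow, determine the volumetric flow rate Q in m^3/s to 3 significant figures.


Approach: apply the continuity equation for pipe flow, Q = A * v with A = pi*(D/2)^2.
A = pi*(0.476/2)^2 = 0.17795 m^2
Q = 0.17795 * 1.64 = 0.292 m^3/s
Therefore the volumetric flow rate Q = 0.292 m^3/s.


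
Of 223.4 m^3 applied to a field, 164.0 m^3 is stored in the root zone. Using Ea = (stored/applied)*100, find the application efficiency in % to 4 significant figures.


Ea = (164.0/223.4)*100 = 73.41 %
Therefore the application efficiency = 73.41 %.


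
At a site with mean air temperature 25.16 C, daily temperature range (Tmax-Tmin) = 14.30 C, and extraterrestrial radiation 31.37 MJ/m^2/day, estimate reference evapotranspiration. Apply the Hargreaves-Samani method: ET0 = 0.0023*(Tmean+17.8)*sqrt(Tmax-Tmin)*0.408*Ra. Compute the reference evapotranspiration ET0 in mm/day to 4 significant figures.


ET0 = 0.0023*(25.16+17.8)*sqrt(14.30)*0.408*31.37 = 4.782 mm/day
Therefore the reference evapotranspiration ET0 = 4.782 mm/day.


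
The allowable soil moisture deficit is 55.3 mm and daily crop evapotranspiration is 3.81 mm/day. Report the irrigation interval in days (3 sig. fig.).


Approach: apply the irrigation interval relation, interval = SMD / ETc.
interval = 55.3 / 3.81 = 14.5 days
Therefore the irrigation interval = 14.5 days.


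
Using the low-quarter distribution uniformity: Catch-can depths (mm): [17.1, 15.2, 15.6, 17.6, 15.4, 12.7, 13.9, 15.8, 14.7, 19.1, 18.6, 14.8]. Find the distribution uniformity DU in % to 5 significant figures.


Approach: apply the low-quarter distribution uniformity, DU = (mean of lowest quarter of readings / overall mean)*100.
sorted lowest 3 of 12: [12.7, 13.9, 14.7] -> mean = 13.76667 mm
overall mean = 15.87500 mm
DU = (13.76667/15.87500)*100 = 86.719 %
Therefore the distribution uniformity DU = 86.719 %.


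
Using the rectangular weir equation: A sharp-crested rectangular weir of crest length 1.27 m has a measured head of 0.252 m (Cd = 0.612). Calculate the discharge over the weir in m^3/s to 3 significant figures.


Approach: apply the rectangular weir equation, Q = (2/3)*Cd*L*sqrt(2g)*H^1.5.
Q = (2/3)*0.612*1.27*sqrt(2*9.81)*0.252^1.5 = 0.290 m^3/s
Therefore the discharge over the weir = 0.290 m^3/s.


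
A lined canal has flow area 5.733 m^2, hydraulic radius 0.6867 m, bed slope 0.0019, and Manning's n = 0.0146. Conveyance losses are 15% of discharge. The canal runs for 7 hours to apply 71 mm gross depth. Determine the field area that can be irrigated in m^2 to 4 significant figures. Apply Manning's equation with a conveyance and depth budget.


Approach: apply Manning's equation with a conveyance and depth budget, Q = (1/n)*A*R^(2/3)*S^(1/2); Q_field = Q*(1-loss); Area = Q_field*t/(d/1000).
Step 1 — canal discharge (Manning's equation):
  Q = (1/0.0146) * 5.733 * 0.6867^(2/3) * 0.0019^(1/2) = 13.3224 m^3/s
Step 2 — delivered flow: Q_field = 13.3224*(1 - 15/100) = 11.3241 m^3/s
Step 3 — volume delivered: V = 11.3241 * 7*3600 = 285367 m^3
Step 4 — area served: A = V / (depth/1000) = 285367 / 0.071 = 4019000 m^2
Therefore the field area that can be irrigated = 4019000 m^2.


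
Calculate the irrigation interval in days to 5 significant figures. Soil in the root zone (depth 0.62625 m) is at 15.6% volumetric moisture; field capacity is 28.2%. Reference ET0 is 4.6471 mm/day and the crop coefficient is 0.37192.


Approach: apply soil-water budget scheduling, SMD = (FC-theta)/100*depth*1000; ETc = ET0*Kc; interval = SMD/ETc.
Step 1 — soil moisture deficit:
  SMD = (28.2 - 15.6)/100 * 0.62625 * 1000 = 78.90750 mm
Step 2 — daily crop ET (ETc = ET0*Kc):
  ETc = 4.6471 * 0.37192 = 1.728349 mm/day
Step 3 — irrigation interval (SMD/ETc):
  interval = 78.90750 / 1.728349 = 45.655 days
Therefore the irrigation interval = 45.655 days.


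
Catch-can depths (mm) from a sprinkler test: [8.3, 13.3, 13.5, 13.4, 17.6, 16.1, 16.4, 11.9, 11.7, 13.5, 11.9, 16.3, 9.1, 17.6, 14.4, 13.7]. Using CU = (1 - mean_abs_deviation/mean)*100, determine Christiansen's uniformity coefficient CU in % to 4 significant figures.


mean = 13.6688 mm
mean |d_i - mean| = 2.05234 mm
CU = (1 - 2.05234/13.6688)*100 = 84.99 %
Therefore Christiansen's uniformity coefficient CU = 84.99 %.


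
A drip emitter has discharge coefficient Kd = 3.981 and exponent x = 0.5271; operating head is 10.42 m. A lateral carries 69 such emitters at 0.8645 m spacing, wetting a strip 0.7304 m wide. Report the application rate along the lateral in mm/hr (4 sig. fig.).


Approach: apply the emitter equation with a lateral mass balance, q = Kd*h^x; Q = n*q; rate = Q/(n*spacing*width).
Step 1 — single emitter flow (q = Kd*h^x):
  q = 3.981 * 10.42^0.5271 = 13.6934 L/hr
Step 2 — total lateral flow: Q = 69 * 13.6934 = 944.842 L/hr
Step 3 — wetted area: A = 69 * 0.8645 * 0.7304 = 43.5687 m^2
Step 4 — application rate: Q/A = 944.842/43.5687 = 21.69 mm/hr
Therefore the application rate along the lateral = 21.69 mm/hr.


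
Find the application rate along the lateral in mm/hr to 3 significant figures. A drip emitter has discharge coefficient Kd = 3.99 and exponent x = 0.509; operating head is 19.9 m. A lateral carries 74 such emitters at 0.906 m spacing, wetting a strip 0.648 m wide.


Approach: apply the emitter equation with a lateral mass balance, q = Kd*h^x; Q = n*q; rate = Q/(n*spacing*width).
Step 1 — single emitter flow (q = Kd*h^x):
  q = 3.99 * 19.9^0.509 = 18.285 L/hr
Step 2 — total lateral flow: Q = 74 * 18.285 = 1353.1 L/hr
Step 3 — wetted area: A = 74 * 0.906 * 0.648 = 43.445 m^2
Step 4 — application rate: Q/A = 1353.1/43.445 = 31.1 mm/hr
Therefore the application rate along the lateral = 31.1 mm/hr.
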